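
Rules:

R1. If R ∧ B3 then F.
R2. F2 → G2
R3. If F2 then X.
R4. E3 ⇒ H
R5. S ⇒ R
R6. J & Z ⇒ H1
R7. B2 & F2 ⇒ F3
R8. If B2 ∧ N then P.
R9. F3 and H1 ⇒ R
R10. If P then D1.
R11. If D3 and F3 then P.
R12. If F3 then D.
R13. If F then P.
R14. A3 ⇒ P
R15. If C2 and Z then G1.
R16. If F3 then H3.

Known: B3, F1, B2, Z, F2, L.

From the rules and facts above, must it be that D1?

Forward chaining from the given facts derives: G2, X, F3, D, H3.
The only rule concluding D1 is R10, which needs P; that is never established.

No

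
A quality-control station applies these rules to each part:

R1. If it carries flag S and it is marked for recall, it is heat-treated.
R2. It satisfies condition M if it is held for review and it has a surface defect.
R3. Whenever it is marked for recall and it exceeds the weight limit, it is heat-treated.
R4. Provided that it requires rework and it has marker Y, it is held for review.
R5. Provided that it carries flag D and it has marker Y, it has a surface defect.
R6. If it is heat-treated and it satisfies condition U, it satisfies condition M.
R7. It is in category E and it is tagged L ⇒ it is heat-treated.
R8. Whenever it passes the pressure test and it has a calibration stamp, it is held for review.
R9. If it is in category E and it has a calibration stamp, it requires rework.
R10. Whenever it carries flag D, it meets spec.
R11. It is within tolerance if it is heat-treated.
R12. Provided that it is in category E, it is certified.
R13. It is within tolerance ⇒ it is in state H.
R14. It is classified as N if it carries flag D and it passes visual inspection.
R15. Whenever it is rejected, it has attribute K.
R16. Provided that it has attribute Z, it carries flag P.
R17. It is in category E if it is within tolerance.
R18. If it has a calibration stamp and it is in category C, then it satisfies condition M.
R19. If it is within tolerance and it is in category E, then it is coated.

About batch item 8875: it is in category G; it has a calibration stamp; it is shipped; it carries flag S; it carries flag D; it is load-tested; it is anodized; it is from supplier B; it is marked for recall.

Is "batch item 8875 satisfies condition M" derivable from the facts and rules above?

Forward chaining from the given facts derives: is heat-treated, meets spec, is within tolerance, is in state H, is in category E, is coated, requires rework, is certified.
Rules concluding "it satisfies condition M": R2 needs "it is held for review"; R6 needs "it satisfies condition U"; R18 needs "it is in category C" — none of these are established.

No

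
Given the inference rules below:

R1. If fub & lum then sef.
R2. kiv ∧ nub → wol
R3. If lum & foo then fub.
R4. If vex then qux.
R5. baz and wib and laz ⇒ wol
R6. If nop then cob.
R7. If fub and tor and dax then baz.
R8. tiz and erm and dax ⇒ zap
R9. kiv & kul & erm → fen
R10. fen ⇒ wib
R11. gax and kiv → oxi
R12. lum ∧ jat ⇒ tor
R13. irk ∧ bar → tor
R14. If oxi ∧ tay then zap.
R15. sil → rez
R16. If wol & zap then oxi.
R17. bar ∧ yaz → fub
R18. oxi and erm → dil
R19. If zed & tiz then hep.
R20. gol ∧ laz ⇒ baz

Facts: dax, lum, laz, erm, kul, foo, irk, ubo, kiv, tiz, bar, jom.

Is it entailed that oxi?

Yes

fub  (by R3: lum, foo)
zap  (by R8: tiz, erm, dax)
fen  (by R9: kiv, kul, erm)
wib  (by R10: fen)
tor  (by R13: irk, bar)
baz  (by R7: fub, tor, dax)
wol  (by R5: baz, wib, laz)
oxi  (by R16: wol, zap)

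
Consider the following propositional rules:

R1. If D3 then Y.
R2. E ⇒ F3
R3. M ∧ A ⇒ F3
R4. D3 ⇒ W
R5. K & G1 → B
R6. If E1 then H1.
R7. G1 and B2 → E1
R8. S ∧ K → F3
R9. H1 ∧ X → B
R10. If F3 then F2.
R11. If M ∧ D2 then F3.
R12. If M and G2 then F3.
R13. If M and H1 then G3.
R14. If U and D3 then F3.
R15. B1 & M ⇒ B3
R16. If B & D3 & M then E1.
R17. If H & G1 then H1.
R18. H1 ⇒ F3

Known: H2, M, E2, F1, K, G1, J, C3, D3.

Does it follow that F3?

B  (by R5: K, G1)
E1  (by R16: B, D3, M)
H1  (by R6: E1)
F3  (by R18: H1)

Yes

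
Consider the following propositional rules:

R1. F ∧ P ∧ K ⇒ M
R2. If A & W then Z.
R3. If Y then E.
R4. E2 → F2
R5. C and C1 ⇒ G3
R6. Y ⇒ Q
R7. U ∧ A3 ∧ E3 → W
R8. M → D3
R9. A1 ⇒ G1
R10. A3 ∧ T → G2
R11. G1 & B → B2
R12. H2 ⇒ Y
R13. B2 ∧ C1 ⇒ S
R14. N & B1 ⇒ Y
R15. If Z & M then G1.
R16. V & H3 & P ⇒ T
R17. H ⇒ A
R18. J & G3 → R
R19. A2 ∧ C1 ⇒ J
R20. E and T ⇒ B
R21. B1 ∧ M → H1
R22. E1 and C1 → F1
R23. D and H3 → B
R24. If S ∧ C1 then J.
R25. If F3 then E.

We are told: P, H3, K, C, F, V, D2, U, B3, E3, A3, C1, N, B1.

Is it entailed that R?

No

Forward chaining from the given facts derives: M, G3, W, D3, Y, T, H1, E, Q, G2, B.
The only rule concluding R is R18, which needs J; that is never established.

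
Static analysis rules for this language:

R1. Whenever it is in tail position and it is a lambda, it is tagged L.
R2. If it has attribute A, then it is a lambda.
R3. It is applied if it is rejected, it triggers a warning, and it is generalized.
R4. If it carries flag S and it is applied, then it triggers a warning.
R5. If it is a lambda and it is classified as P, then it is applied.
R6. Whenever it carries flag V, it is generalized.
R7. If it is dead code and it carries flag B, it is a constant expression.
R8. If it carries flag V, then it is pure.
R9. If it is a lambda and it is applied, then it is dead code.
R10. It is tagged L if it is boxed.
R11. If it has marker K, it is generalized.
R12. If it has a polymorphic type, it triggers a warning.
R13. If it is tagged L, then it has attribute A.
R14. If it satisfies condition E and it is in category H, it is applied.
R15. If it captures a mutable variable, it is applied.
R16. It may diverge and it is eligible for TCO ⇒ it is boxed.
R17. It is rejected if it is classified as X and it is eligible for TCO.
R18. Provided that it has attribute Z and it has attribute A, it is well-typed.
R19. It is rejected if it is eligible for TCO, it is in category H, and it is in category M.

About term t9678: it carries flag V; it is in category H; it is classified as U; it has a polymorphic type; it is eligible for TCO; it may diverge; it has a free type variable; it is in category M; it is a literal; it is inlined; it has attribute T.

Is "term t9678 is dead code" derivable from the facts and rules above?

By R6 (it carries flag V): it is generalized.
By R12 (it has a polymorphic type): it triggers a warning.
By R16 (it may diverge, it is eligible for TCO): it is boxed.
By R19 (it is eligible for TCO, it is in category H, it is in category M): it is rejected.
By R3 (it is rejected, it triggers a warning, it is generalized): it is applied.
By R10 (it is boxed): it is tagged L.
By R13 (it is tagged L): it has attribute A.
By R2 (it has attribute A): it is a lambda.
By R9 (it is a lambda, it is applied): it is dead code.

Yes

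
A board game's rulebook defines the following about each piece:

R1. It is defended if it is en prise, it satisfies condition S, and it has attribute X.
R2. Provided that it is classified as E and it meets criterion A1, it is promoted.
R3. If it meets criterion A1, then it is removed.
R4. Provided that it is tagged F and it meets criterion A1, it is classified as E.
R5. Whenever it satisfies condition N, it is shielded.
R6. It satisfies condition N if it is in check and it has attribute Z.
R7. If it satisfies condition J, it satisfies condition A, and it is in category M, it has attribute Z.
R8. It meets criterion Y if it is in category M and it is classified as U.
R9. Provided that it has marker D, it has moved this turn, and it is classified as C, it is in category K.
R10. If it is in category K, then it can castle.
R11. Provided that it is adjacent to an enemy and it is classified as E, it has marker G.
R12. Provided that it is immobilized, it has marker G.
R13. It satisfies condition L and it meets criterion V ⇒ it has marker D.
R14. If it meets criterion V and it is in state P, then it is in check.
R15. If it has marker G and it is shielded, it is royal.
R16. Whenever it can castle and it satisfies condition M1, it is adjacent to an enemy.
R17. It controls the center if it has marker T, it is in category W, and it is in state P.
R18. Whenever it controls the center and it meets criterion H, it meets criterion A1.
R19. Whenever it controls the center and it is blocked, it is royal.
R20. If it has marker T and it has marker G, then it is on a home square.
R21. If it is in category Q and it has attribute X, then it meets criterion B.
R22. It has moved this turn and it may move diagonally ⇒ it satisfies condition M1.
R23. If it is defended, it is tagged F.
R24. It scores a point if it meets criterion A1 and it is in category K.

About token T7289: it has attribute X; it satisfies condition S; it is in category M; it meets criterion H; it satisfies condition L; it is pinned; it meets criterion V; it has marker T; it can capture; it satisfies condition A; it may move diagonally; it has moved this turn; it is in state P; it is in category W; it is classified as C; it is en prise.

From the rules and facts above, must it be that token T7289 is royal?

Forward chaining from the given facts derives: is defended, has marker D, is in check, controls the center, meets criterion A1, satisfies condition M1, is tagged F, is removed, is classified as E, is in category K, can castle, is adjacent to an enemy, scores a point, is promoted, has marker G, is on a home square.
Rules concluding "it is royal": R15 needs "it is shielded"; R19 needs "it is blocked" — none of these are established.

No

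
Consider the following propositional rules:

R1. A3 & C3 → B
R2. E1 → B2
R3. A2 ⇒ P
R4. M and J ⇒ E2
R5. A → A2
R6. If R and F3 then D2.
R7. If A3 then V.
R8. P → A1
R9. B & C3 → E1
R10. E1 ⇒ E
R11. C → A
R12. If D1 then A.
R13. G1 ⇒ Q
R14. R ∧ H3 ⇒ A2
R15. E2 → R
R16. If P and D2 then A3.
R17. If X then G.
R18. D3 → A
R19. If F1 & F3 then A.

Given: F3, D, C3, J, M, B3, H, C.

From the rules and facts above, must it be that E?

Yes

E2  (by R4: M, J)
A  (by R11: C)
R  (by R15: E2)
A2  (by R5: A)
D2  (by R6: R, F3)
P  (by R3: A2)
A3  (by R16: P, D2)
B  (by R1: A3, C3)
E1  (by R9: B, C3)
E  (by R10: E1)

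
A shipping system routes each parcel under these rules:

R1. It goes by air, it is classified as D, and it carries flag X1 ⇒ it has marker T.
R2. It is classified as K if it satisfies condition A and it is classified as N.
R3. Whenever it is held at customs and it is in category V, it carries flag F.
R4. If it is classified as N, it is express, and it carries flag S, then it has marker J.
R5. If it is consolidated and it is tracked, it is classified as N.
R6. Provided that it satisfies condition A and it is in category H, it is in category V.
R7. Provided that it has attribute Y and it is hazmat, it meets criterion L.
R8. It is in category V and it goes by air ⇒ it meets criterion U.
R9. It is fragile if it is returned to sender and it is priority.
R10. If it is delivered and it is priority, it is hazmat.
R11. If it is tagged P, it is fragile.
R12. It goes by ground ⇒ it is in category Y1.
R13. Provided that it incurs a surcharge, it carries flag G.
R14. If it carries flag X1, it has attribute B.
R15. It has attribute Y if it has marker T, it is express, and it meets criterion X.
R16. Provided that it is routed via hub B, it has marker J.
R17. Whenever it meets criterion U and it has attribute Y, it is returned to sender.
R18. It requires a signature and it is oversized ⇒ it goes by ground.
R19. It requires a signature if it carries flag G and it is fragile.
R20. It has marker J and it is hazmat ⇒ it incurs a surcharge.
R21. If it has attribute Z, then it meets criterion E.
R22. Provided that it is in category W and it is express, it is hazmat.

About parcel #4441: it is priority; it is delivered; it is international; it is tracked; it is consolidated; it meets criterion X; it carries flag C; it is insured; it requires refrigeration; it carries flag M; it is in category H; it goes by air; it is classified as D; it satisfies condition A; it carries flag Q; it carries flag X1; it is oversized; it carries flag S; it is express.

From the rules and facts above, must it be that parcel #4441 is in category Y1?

Yes

By R1 (it goes by air, it is classified as D, it carries flag X1): it has marker T.
By R5 (it is consolidated, it is tracked): it is classified as N.
By R6 (it satisfies condition A, it is in category H): it is in category V.
By R8 (it is in category V, it goes by air): it meets criterion U.
By R10 (it is delivered, it is priority): it is hazmat.
By R15 (it has marker T, it is express, it meets criterion X): it has attribute Y.
By R17 (it meets criterion U, it has attribute Y): it is returned to sender.
By R4 (it is classified as N, it is express, it carries flag S): it has marker J.
By R9 (it is returned to sender, it is priority): it is fragile.
By R20 (it has marker J, it is hazmat): it incurs a surcharge.
By R13 (it incurs a surcharge): it carries flag G.
By R19 (it carries flag G, it is fragile): it requires a signature.
By R18 (it requires a signature, it is oversized): it goes by ground.
By R12 (it goes by ground): it is in category Y1.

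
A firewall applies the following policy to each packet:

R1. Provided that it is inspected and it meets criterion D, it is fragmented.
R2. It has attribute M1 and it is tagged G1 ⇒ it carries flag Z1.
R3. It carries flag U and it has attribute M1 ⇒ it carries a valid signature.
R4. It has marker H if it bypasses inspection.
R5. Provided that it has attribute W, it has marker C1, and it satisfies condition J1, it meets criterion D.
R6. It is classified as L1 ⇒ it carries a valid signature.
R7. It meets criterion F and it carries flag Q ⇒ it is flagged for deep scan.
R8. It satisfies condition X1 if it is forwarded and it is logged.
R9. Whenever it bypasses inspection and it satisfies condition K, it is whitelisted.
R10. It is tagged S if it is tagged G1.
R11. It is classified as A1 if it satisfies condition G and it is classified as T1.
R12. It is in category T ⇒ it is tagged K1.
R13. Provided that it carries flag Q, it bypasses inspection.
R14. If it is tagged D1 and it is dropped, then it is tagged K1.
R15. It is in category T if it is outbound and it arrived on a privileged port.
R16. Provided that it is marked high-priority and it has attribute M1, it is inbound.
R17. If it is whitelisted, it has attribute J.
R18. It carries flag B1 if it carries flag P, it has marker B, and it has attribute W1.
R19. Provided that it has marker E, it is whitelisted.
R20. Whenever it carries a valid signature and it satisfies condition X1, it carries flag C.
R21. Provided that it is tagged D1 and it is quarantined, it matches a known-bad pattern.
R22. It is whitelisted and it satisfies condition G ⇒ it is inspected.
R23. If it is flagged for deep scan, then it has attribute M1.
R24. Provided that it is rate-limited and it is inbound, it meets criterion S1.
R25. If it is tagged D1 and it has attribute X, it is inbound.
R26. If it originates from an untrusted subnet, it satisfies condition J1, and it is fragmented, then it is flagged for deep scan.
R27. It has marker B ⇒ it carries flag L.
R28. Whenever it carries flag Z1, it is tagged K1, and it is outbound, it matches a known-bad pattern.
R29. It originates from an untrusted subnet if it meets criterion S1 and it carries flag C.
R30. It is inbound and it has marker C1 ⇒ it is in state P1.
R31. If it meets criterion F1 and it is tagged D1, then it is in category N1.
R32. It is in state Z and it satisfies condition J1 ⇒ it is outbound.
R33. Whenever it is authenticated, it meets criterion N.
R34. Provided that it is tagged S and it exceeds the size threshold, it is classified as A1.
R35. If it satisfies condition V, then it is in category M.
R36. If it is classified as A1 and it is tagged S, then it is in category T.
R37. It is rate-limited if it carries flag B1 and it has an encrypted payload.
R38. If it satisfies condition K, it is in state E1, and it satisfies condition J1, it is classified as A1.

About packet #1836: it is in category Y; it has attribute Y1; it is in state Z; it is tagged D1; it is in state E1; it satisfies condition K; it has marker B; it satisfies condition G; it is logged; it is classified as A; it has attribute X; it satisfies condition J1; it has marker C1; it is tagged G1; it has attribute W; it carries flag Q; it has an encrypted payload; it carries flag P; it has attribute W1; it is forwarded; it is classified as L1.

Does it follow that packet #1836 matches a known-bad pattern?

By R5 (it has attribute W, it has marker C1, it satisfies condition J1): it meets criterion D.
By R6 (it is classified as L1): it carries a valid signature.
By R8 (it is forwarded, it is logged): it satisfies condition X1.
By R10 (it is tagged G1): it is tagged S.
By R13 (it carries flag Q): it bypasses inspection.
By R18 (it carries flag P, it has marker B, it has attribute W1): it carries flag B1.
By R20 (it carries a valid signature, it satisfies condition X1): it carries flag C.
By R25 (it is tagged D1, it has attribute X): it is inbound.
By R32 (it is in state Z, it satisfies condition J1): it is outbound.
By R37 (it carries flag B1, it has an encrypted payload): it is rate-limited.
By R38 (it satisfies condition K, it is in state E1, it satisfies condition J1): it is classified as A1.
By R9 (it bypasses inspection, it satisfies condition K): it is whitelisted.
By R22 (it is whitelisted, it satisfies condition G): it is inspected.
By R24 (it is rate-limited, it is inbound): it meets criterion S1.
By R29 (it meets criterion S1, it carries flag C): it originates from an untrusted subnet.
By R36 (it is classified as A1, it is tagged S): it is in category T.
By R1 (it is inspected, it meets criterion D): it is fragmented.
By R12 (it is in category T): it is tagged K1.
By R26 (it originates from an untrusted subnet, it satisfies condition J1, it is fragmented): it is flagged for deep scan.
By R23 (it is flagged for deep scan): it has attribute M1.
By R2 (it has attribute M1, it is tagged G1): it carries flag Z1.
By R28 (it carries flag Z1, it is tagged K1, it is outbound): it matches a known-bad pattern.

Yes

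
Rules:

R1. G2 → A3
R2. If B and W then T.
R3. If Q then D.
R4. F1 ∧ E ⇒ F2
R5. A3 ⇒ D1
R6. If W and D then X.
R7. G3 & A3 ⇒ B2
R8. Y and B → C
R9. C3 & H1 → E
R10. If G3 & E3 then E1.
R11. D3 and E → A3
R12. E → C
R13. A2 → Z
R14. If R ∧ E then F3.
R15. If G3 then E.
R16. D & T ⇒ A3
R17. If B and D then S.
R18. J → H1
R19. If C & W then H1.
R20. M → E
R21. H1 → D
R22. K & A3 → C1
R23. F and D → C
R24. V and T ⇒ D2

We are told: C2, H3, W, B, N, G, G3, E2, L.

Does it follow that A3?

Yes

T  (by R2: B, W)
E  (by R15: G3)
C  (by R12: E)
H1  (by R19: C, W)
D  (by R21: H1)
A3  (by R16: D, T)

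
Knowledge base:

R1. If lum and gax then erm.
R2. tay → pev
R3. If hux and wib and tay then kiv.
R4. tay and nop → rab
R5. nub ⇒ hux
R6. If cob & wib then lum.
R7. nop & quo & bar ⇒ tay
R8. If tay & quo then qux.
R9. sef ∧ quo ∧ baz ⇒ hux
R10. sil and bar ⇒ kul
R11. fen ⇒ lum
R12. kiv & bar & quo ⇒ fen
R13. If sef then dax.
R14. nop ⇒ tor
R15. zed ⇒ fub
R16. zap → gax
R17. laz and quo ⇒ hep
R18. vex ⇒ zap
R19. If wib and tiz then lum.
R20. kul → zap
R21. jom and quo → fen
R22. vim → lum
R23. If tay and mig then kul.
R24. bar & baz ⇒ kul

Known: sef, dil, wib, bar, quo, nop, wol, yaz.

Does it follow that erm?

No

Forward chaining from the given facts derives: tay, qux, dax, tor, pev, rab.
The only rule concluding erm is R1, which needs lum; that is never established.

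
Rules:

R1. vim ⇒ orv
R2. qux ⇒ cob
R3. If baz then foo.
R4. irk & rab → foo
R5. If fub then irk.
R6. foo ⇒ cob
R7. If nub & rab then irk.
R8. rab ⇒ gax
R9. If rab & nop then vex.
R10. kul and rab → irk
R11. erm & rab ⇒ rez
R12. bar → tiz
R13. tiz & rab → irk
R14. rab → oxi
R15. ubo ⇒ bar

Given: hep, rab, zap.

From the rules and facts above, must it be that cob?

No

Forward chaining from the given facts derives: gax, oxi.
Rules concluding cob: R2 needs qux; R6 needs foo — none of these are established.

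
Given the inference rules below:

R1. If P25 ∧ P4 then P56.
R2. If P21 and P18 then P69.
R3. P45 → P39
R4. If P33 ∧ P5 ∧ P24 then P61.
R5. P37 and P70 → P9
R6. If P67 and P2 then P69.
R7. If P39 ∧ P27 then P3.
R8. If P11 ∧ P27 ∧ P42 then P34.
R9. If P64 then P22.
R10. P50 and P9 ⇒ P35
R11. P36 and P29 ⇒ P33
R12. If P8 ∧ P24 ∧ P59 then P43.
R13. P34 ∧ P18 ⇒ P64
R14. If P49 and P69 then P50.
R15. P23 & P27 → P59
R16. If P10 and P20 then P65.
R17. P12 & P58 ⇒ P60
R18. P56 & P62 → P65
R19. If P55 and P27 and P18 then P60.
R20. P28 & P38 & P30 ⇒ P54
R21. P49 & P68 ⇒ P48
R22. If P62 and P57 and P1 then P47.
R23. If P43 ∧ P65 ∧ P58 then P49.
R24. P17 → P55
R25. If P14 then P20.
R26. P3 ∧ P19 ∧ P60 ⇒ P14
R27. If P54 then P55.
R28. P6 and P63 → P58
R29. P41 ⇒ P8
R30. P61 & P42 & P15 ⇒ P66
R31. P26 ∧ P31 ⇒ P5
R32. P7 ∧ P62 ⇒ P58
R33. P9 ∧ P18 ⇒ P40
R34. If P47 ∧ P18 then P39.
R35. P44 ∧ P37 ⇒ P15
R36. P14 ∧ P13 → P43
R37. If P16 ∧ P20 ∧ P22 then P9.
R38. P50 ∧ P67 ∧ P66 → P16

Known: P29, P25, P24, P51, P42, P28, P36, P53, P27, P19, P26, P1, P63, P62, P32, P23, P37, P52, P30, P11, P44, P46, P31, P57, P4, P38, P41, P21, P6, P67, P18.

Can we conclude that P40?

P56  (by R1: P25, P4)
P69  (by R2: P21, P18)
P34  (by R8: P11, P27, P42)
P33  (by R11: P36, P29)
P64  (by R13: P34, P18)
P59  (by R15: P23, P27)
P65  (by R18: P56, P62)
P54  (by R20: P28, P38, P30)
P47  (by R22: P62, P57, P1)
P55  (by R27: P54)
P58  (by R28: P6, P63)
P8  (by R29: P41)
P5  (by R31: P26, P31)
P39  (by R34: P47, P18)
P15  (by R35: P44, P37)
P61  (by R4: P33, P5, P24)
P3  (by R7: P39, P27)
P22  (by R9: P64)
P43  (by R12: P8, P24, P59)
P60  (by R19: P55, P27, P18)
P49  (by R23: P43, P65, P58)
P14  (by R26: P3, P19, P60)
P66  (by R30: P61, P42, P15)
P50  (by R14: P49, P69)
P20  (by R25: P14)
P16  (by R38: P50, P67, P66)
P9  (by R37: P16, P20, P22)
P40  (by R33: P9, P18)

Yes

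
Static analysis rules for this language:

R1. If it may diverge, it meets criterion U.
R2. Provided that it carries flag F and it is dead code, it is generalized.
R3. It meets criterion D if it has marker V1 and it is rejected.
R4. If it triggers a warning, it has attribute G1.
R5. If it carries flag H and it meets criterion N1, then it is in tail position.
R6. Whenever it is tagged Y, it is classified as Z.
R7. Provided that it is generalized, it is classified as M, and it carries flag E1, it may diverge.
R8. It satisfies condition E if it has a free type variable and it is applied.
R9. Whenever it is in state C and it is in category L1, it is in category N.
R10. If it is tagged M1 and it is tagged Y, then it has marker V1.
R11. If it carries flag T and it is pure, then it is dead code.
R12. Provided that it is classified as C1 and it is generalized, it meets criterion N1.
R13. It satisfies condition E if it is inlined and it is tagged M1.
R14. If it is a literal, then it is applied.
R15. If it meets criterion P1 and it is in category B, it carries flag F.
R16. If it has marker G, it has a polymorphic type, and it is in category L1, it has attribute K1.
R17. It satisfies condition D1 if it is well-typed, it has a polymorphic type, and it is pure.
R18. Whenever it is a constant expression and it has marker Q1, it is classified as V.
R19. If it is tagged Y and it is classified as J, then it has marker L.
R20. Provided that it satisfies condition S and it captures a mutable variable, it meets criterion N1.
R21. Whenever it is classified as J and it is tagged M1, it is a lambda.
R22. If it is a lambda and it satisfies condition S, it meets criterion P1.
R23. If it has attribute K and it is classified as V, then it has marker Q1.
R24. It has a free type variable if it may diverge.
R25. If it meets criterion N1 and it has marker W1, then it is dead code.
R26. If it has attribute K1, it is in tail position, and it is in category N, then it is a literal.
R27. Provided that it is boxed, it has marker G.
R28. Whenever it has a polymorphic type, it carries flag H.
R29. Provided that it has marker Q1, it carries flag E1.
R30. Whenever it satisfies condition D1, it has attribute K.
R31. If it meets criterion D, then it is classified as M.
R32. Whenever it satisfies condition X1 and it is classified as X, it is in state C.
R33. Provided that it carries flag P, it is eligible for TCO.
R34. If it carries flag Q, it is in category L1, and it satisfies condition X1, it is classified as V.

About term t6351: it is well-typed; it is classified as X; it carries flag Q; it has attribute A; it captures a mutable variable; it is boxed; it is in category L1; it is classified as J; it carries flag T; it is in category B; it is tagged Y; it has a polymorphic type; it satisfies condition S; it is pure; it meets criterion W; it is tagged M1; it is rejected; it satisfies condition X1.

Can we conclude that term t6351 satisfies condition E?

By R10 (it is tagged M1, it is tagged Y): it has marker V1.
By R11 (it carries flag T, it is pure): it is dead code.
By R17 (it is well-typed, it has a polymorphic type, it is pure): it satisfies condition D1.
By R20 (it satisfies condition S, it captures a mutable variable): it meets criterion N1.
By R21 (it is classified as J, it is tagged M1): it is a lambda.
By R22 (it is a lambda, it satisfies condition S): it meets criterion P1.
By R27 (it is boxed): it has marker G.
By R28 (it has a polymorphic type): it carries flag H.
By R30 (it satisfies condition D1): it has attribute K.
By R32 (it satisfies condition X1, it is classified as X): it is in state C.
By R34 (it carries flag Q, it is in category L1, it satisfies condition X1): it is classified as V.
By R3 (it has marker V1, it is rejected): it meets criterion D.
By R5 (it carries flag H, it meets criterion N1): it is in tail position.
By R9 (it is in state C, it is in category L1): it is in category N.
By R15 (it meets criterion P1, it is in category B): it carries flag F.
By R16 (it has marker G, it has a polymorphic type, it is in category L1): it has attribute K1.
By R23 (it has attribute K, it is classified as V): it has marker Q1.
By R26 (it has attribute K1, it is in tail position, it is in category N): it is a literal.
By R29 (it has marker Q1): it carries flag E1.
By R31 (it meets criterion D): it is classified as M.
By R2 (it carries flag F, it is dead code): it is generalized.
By R7 (it is generalized, it is classified as M, it carries flag E1): it may diverge.
By R14 (it is a literal): it is applied.
By R24 (it may diverge): it has a free type variable.
By R8 (it has a free type variable, it is applied): it satisfies condition E.

Yes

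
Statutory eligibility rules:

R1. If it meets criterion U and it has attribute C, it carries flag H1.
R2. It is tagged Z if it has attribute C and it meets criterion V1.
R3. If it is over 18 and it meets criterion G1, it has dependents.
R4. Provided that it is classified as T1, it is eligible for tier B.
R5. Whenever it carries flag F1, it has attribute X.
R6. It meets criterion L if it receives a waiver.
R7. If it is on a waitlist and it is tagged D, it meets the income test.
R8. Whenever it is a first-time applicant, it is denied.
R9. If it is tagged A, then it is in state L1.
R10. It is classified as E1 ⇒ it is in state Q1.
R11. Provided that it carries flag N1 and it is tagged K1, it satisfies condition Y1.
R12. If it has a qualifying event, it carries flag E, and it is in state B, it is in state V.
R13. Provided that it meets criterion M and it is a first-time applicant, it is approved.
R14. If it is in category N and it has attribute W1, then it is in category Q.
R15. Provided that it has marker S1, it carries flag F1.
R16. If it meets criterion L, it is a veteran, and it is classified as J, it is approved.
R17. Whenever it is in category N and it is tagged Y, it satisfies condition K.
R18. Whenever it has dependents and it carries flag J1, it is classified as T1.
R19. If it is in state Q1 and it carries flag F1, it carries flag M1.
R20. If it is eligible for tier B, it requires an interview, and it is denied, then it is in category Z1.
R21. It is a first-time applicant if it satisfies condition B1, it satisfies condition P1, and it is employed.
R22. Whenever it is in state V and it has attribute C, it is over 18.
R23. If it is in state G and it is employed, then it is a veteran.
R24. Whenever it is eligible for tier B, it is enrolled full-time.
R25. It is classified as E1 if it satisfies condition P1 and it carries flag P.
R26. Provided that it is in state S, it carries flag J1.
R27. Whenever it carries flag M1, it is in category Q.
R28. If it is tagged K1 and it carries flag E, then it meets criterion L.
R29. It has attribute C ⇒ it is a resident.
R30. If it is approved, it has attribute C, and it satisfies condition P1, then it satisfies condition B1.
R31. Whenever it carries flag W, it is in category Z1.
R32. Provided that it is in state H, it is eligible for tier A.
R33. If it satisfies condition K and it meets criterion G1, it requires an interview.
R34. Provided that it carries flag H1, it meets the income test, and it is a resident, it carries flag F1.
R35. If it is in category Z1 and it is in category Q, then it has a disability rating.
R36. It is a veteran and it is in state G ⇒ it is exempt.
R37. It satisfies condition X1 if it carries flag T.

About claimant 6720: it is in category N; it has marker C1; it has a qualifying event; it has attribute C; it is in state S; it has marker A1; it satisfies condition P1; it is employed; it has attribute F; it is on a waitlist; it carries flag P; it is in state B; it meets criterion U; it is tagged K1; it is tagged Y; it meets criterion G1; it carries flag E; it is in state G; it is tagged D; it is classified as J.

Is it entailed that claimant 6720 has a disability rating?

Yes

By R1 (it meets criterion U, it has attribute C): it carries flag H1.
By R7 (it is on a waitlist, it is tagged D): it meets the income test.
By R12 (it has a qualifying event, it carries flag E, it is in state B): it is in state V.
By R17 (it is in category N, it is tagged Y): it satisfies condition K.
By R22 (it is in state V, it has attribute C): it is over 18.
By R23 (it is in state G, it is employed): it is a veteran.
By R25 (it satisfies condition P1, it carries flag P): it is classified as E1.
By R26 (it is in state S): it carries flag J1.
By R28 (it is tagged K1, it carries flag E): it meets criterion L.
By R29 (it has attribute C): it is a resident.
By R33 (it satisfies condition K, it meets criterion G1): it requires an interview.
By R34 (it carries flag H1, it meets the income test, it is a resident): it carries flag F1.
By R3 (it is over 18, it meets criterion G1): it has dependents.
By R10 (it is classified as E1): it is in state Q1.
By R16 (it meets criterion L, it is a veteran, it is classified as J): it is approved.
By R18 (it has dependents, it carries flag J1): it is classified as T1.
By R19 (it is in state Q1, it carries flag F1): it carries flag M1.
By R27 (it carries flag M1): it is in category Q.
By R30 (it is approved, it has attribute C, it satisfies condition P1): it satisfies condition B1.
By R4 (it is classified as T1): it is eligible for tier B.
By R21 (it satisfies condition B1, it satisfies condition P1, it is employed): it is a first-time applicant.
By R8 (it is a first-time applicant): it is denied.
By R20 (it is eligible for tier B, it requires an interview, it is denied): it is in category Z1.
By R35 (it is in category Z1, it is in category Q): it has a disability rating.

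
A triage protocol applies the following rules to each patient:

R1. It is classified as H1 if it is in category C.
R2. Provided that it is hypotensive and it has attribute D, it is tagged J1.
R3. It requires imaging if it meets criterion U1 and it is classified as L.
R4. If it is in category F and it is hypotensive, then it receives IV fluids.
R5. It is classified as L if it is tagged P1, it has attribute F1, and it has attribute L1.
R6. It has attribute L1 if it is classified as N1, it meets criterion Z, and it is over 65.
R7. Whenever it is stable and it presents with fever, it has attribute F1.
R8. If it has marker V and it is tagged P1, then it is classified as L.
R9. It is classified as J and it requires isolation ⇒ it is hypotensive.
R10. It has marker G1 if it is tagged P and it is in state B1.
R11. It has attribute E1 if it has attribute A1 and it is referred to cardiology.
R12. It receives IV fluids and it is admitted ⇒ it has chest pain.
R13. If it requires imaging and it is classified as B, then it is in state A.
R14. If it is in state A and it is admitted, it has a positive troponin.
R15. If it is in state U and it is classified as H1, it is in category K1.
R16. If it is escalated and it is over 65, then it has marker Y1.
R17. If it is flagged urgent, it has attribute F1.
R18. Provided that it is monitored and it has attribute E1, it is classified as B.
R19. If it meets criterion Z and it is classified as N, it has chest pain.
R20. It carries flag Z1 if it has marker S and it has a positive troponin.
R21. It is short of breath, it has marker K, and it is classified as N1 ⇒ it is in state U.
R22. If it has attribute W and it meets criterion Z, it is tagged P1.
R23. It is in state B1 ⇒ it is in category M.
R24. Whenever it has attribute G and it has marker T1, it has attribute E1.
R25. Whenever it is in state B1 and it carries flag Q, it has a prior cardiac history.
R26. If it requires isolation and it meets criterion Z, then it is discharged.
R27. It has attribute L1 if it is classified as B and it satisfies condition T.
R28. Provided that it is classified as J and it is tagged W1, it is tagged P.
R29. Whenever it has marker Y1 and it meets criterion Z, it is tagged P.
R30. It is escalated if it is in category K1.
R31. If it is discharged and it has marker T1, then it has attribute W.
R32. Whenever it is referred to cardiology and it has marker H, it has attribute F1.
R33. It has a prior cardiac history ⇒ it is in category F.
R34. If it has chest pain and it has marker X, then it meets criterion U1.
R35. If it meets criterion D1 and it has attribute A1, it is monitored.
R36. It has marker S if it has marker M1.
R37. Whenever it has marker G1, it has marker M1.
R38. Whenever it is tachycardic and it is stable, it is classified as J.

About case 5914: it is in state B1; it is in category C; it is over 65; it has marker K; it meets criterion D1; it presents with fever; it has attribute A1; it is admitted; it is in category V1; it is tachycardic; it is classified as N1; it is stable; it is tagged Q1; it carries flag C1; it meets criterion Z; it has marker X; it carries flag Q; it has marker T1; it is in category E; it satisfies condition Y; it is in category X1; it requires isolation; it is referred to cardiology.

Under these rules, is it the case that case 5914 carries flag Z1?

Forward chaining from the given facts derives: is classified as H1, has attribute L1, has attribute F1, has attribute E1, is in category M, has a prior cardiac history, is discharged, has attribute W, is in category F, is monitored, is classified as J, is hypotensive, is classified as B, is tagged P1, receives IV fluids, is classified as L, has chest pain, meets criterion U1, requires imaging, is in state A, has a positive troponin.
The only rule concluding "it carries flag Z1" is R20, which needs "it has marker S"; that is never established.

No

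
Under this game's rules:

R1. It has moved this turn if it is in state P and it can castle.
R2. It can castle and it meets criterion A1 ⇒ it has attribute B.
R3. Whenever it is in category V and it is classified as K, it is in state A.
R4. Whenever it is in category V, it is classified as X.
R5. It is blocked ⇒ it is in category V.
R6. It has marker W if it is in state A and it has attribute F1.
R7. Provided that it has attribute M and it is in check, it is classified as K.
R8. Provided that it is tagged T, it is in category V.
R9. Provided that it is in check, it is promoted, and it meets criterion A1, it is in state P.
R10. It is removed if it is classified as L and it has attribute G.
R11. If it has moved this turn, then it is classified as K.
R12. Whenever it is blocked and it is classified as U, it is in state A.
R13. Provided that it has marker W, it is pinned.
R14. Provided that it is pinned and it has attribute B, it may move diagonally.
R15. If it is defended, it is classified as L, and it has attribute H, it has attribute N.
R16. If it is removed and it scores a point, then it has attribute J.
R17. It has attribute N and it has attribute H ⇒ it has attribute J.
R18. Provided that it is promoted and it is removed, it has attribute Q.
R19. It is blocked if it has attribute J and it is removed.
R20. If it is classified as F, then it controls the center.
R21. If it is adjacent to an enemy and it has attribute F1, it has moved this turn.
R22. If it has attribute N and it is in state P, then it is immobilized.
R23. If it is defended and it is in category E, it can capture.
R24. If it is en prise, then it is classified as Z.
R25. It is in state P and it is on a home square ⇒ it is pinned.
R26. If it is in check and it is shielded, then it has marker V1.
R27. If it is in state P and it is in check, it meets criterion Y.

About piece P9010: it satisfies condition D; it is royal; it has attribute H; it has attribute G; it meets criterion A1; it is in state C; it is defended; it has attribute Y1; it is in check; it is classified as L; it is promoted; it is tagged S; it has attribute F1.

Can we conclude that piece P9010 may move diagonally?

No

Forward chaining from the given facts derives: is in state P, is removed, has attribute N, has attribute J, has attribute Q, is blocked, is immobilized, meets criterion Y, is in category V, is classified as X.
The only rule concluding "it may move diagonally" is R14, which needs "it is pinned"; that is never established.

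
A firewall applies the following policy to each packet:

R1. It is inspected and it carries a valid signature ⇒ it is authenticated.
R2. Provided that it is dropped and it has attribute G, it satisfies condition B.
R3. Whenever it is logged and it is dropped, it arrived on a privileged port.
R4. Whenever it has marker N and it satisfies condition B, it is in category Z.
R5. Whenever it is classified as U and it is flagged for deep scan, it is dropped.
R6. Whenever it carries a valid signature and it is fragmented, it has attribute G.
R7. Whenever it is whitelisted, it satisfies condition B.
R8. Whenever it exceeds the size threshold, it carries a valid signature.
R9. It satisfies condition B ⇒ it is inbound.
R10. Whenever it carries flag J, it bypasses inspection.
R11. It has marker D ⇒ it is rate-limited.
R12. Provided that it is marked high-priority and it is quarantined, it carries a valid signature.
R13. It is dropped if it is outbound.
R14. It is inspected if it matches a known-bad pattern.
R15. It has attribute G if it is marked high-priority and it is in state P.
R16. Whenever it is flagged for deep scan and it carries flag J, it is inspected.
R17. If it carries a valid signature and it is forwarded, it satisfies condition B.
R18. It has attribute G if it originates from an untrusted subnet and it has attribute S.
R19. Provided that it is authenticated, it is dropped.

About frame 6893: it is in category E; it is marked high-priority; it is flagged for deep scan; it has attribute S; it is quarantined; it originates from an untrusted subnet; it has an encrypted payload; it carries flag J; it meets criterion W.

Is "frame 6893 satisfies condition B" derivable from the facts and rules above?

Yes

By R12 (it is marked high-priority, it is quarantined): it carries a valid signature.
By R16 (it is flagged for deep scan, it carries flag J): it is inspected.
By R18 (it originates from an untrusted subnet, it has attribute S): it has attribute G.
By R1 (it is inspected, it carries a valid signature): it is authenticated.
By R19 (it is authenticated): it is dropped.
By R2 (it is dropped, it has attribute G): it satisfies condition B.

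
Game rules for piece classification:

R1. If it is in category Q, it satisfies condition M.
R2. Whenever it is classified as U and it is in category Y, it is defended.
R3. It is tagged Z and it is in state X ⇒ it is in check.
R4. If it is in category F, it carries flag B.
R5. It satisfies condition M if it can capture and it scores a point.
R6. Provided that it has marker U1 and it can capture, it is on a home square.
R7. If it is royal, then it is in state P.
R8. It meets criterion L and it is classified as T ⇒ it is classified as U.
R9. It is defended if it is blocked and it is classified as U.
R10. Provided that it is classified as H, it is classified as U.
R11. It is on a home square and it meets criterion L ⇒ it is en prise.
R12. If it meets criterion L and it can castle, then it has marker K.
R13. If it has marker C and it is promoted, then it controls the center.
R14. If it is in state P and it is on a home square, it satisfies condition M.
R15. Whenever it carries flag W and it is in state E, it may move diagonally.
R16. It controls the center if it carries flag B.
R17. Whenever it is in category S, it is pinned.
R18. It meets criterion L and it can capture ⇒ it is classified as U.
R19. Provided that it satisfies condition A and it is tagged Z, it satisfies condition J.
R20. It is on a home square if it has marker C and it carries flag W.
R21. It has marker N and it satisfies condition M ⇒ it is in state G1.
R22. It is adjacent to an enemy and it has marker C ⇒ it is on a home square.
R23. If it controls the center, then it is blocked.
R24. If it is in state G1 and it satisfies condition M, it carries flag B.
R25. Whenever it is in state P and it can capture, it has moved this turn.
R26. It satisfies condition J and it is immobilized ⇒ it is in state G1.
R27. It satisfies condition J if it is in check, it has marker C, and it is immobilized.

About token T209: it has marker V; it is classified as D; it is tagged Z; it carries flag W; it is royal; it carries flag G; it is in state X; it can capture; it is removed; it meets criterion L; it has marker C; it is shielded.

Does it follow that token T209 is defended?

No

Forward chaining from the given facts derives: is in check, is in state P, is classified as U, is on a home square, has moved this turn, is en prise, satisfies condition M.
Rules concluding "it is defended": R2 needs "it is in category Y"; R9 needs "it is blocked" — none of these are established.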